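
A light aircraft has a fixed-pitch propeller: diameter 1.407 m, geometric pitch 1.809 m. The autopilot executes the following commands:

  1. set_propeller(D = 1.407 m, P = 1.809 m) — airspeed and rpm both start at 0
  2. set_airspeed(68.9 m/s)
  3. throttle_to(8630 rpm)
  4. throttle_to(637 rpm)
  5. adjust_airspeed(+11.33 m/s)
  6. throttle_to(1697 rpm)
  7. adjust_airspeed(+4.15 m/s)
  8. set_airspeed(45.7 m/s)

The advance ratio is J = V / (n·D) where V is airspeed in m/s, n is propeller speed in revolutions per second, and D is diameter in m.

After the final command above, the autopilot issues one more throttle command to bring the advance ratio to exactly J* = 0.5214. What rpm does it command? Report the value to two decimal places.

set_propeller: D = 1.407 m, P = 1.809 m (p = P/D = 1.285714); state ← (V=0, rpm=0)
set_airspeed(68.9): V ← 68.9 m/s
throttle_to(8630): rpm ← 8630
throttle_to(637): rpm ← 637
adjust_airspeed(+11.33): V ← 68.9 +11.33 = 80.23 m/s
throttle_to(1697): rpm ← 1697
adjust_airspeed(+4.15): V ← 80.23 +4.15 = 84.38 m/s
set_airspeed(45.7): V ← 45.7 m/s
final state: V = 45.7 m/s, rpm = 1697 → n = rpm/60 = 28.283333 rev/s
target J* = 0.5214; solve J* = V/(n·D) for n: n = V/(J*·D) = 45.7/(0.5214 × 1.407) = 62.294697 rev/s
rpm = 60·n = 3737.681803

rpm = 3737.68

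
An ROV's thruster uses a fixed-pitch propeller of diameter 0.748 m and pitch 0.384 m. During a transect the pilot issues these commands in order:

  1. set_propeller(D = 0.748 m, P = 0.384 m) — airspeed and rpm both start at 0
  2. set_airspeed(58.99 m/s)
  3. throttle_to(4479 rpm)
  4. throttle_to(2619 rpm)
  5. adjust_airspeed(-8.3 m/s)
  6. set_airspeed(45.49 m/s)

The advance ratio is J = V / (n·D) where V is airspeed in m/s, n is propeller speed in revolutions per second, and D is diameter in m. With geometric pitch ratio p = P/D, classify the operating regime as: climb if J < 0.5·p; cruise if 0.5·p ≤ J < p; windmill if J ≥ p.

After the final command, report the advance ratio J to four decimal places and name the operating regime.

set_propeller: D = 0.748 m, P = 0.384 m (p = P/D = 0.513369); state ← (V=0, rpm=0)
set_airspeed(58.99): V ← 58.99 m/s
throttle_to(4479): rpm ← 4479
throttle_to(2619): rpm ← 2619
adjust_airspeed(-8.3): V ← 58.99 -8.3 = 50.69 m/s
set_airspeed(45.49): V ← 45.49 m/s
final state: V = 45.49 m/s, rpm = 2619 → n = rpm/60 = 43.650000 rev/s
J = V / (n·D) = 45.49 / (43.650000 × 0.748) = 1.393253
regime bands: climb J<0.2567 | cruise [0.2567, 0.5134) | windmill J≥0.5134
J = 1.3933 → windmill

J = 1.3933, regime = windmill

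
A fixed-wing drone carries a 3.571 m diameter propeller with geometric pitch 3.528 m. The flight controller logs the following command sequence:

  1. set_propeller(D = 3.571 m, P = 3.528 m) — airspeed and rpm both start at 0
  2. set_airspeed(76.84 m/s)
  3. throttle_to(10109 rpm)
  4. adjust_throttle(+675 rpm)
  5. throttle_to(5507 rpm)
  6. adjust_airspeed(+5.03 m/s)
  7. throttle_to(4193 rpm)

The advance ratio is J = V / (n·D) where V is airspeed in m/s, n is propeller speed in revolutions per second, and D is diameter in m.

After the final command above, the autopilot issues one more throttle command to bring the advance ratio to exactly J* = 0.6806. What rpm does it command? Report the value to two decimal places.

rpm = 2021.13

set_propeller: D = 3.571 m, P = 3.528 m (p = P/D = 0.987959); state ← (V=0, rpm=0)
set_airspeed(76.84): V ← 76.84 m/s
throttle_to(10109): rpm ← 10109
adjust_throttle(+675): rpm ← 10109 +675 = 10784
throttle_to(5507): rpm ← 5507
adjust_airspeed(+5.03): V ← 76.84 +5.03 = 81.87 m/s
throttle_to(4193): rpm ← 4193
final state: V = 81.87 m/s, rpm = 4193 → n = rpm/60 = 69.883333 rev/s
target J* = 0.6806; solve J* = V/(n·D) for n: n = V/(J*·D) = 81.87/(0.6806 × 3.571) = 33.685500 rev/s
rpm = 60·n = 2021.129988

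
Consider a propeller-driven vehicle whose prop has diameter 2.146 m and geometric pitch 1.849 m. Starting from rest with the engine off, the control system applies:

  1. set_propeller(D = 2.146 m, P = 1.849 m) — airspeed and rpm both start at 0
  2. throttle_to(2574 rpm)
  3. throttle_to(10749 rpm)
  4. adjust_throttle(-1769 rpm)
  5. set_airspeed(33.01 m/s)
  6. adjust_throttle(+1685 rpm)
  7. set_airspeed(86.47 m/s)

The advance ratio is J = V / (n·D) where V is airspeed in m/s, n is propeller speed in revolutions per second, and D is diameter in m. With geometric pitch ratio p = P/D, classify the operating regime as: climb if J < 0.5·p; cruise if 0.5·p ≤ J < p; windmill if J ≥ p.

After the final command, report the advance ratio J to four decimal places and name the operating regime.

set_propeller: D = 2.146 m, P = 1.849 m (p = P/D = 0.861603); state ← (V=0, rpm=0)
throttle_to(2574): rpm ← 2574
throttle_to(10749): rpm ← 10749
adjust_throttle(-1769): rpm ← 10749 -1769 = 8980
set_airspeed(33.01): V ← 33.01 m/s
adjust_throttle(+1685): rpm ← 8980 +1685 = 10665
set_airspeed(86.47): V ← 86.47 m/s
final state: V = 86.47 m/s, rpm = 10665 → n = rpm/60 = 177.750000 rev/s
J = V / (n·D) = 86.47 / (177.750000 × 2.146) = 0.226687
regime bands: climb J<0.4308 | cruise [0.4308, 0.8616) | windmill J≥0.8616
J = 0.2267 → climb

J = 0.2267, regime = climb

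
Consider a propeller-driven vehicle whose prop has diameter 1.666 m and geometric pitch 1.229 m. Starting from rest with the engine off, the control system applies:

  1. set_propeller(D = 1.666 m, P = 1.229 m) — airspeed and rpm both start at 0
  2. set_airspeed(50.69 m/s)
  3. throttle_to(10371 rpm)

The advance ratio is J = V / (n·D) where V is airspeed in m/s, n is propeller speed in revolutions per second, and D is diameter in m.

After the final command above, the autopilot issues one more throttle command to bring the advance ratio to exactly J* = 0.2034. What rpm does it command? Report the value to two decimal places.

rpm = 8975.27

set_propeller: D = 1.666 m, P = 1.229 m (p = P/D = 0.737695); state ← (V=0, rpm=0)
set_airspeed(50.69): V ← 50.69 m/s
throttle_to(10371): rpm ← 10371
final state: V = 50.69 m/s, rpm = 10371 → n = rpm/60 = 172.850000 rev/s
target J* = 0.2034; solve J* = V/(n·D) for n: n = V/(J*·D) = 50.69/(0.2034 × 1.666) = 149.587859 rev/s
rpm = 60·n = 8975.271525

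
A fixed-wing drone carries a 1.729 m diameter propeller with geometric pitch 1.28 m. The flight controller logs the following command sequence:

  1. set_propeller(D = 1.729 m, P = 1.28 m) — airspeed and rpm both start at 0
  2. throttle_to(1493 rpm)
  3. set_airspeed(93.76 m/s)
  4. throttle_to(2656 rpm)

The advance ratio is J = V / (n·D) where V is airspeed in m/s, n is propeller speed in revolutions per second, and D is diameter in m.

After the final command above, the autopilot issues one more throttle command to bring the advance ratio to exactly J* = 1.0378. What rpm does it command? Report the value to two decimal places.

set_propeller: D = 1.729 m, P = 1.28 m (p = P/D = 0.740312); state ← (V=0, rpm=0)
throttle_to(1493): rpm ← 1493
set_airspeed(93.76): V ← 93.76 m/s
throttle_to(2656): rpm ← 2656
final state: V = 93.76 m/s, rpm = 2656 → n = rpm/60 = 44.266667 rev/s
target J* = 1.0378; solve J* = V/(n·D) for n: n = V/(J*·D) = 93.76/(1.0378 × 1.729) = 52.252724 rev/s
rpm = 60·n = 3135.163464

rpm = 3135.16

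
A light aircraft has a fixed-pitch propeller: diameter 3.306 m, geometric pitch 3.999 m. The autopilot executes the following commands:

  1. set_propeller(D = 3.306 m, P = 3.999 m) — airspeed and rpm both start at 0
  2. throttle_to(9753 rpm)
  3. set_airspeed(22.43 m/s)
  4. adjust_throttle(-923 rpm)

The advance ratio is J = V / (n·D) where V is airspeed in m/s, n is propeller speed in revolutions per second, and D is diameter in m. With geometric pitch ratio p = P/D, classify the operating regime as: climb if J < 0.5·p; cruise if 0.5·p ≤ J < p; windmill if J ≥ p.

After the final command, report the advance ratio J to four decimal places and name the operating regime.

J = 0.0461, regime = climb

set_propeller: D = 3.306 m, P = 3.999 m (p = P/D = 1.209619); state ← (V=0, rpm=0)
throttle_to(9753): rpm ← 9753
set_airspeed(22.43): V ← 22.43 m/s
adjust_throttle(-923): rpm ← 9753 -923 = 8830
final state: V = 22.43 m/s, rpm = 8830 → n = rpm/60 = 147.166667 rev/s
J = V / (n·D) = 22.43 / (147.166667 × 3.306) = 0.046102
regime bands: climb J<0.6048 | cruise [0.6048, 1.2096) | windmill J≥1.2096
J = 0.0461 → climb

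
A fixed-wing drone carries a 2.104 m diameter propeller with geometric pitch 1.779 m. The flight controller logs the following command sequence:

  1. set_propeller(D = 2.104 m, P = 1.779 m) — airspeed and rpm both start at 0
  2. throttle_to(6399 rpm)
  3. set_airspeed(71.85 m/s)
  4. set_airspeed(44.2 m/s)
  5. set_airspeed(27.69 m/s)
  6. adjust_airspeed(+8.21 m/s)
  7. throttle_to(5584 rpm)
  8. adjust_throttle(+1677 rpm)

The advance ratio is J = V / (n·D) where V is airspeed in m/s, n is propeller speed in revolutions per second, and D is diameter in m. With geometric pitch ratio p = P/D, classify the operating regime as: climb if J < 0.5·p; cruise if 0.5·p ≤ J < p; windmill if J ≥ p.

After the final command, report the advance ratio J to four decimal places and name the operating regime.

J = 0.1410, regime = climb

set_propeller: D = 2.104 m, P = 1.779 m (p = P/D = 0.845532); state ← (V=0, rpm=0)
throttle_to(6399): rpm ← 6399
set_airspeed(71.85): V ← 71.85 m/s
set_airspeed(44.2): V ← 44.2 m/s
set_airspeed(27.69): V ← 27.69 m/s
adjust_airspeed(+8.21): V ← 27.69 +8.21 = 35.9 m/s
throttle_to(5584): rpm ← 5584
adjust_throttle(+1677): rpm ← 5584 +1677 = 7261
final state: V = 35.9 m/s, rpm = 7261 → n = rpm/60 = 121.016667 rev/s
J = V / (n·D) = 35.9 / (121.016667 × 2.104) = 0.140995
regime bands: climb J<0.4228 | cruise [0.4228, 0.8455) | windmill J≥0.8455
J = 0.1410 → climb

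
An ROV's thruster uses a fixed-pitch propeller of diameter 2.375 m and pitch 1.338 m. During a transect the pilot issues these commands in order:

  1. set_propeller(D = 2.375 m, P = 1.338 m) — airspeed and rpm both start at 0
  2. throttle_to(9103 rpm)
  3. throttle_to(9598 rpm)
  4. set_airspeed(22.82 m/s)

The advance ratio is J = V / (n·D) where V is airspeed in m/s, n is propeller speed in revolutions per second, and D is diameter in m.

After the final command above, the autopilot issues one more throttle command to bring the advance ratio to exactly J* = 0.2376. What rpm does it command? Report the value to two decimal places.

rpm = 2426.37

set_propeller: D = 2.375 m, P = 1.338 m (p = P/D = 0.563368); state ← (V=0, rpm=0)
throttle_to(9103): rpm ← 9103
throttle_to(9598): rpm ← 9598
set_airspeed(22.82): V ← 22.82 m/s
final state: V = 22.82 m/s, rpm = 9598 → n = rpm/60 = 159.966667 rev/s
target J* = 0.2376; solve J* = V/(n·D) for n: n = V/(J*·D) = 22.82/(0.2376 × 2.375) = 40.439483 rev/s
rpm = 60·n = 2426.368953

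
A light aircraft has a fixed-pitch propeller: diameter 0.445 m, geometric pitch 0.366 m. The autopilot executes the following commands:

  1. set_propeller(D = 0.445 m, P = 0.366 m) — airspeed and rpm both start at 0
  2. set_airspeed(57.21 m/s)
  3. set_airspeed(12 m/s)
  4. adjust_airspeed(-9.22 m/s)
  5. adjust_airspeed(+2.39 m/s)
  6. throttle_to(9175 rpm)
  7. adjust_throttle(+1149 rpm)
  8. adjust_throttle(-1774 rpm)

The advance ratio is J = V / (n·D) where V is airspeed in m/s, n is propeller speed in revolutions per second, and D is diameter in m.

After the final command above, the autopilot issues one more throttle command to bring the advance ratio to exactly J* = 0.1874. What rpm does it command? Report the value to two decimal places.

rpm = 3719.74

set_propeller: D = 0.445 m, P = 0.366 m (p = P/D = 0.822472); state ← (V=0, rpm=0)
set_airspeed(57.21): V ← 57.21 m/s
set_airspeed(12): V ← 12 m/s
adjust_airspeed(-9.22): V ← 12 -9.22 = 2.78 m/s
adjust_airspeed(+2.39): V ← 2.78 +2.39 = 5.17 m/s
throttle_to(9175): rpm ← 9175
adjust_throttle(+1149): rpm ← 9175 +1149 = 10324
adjust_throttle(-1774): rpm ← 10324 -1774 = 8550
final state: V = 5.17 m/s, rpm = 8550 → n = rpm/60 = 142.500000 rev/s
target J* = 0.1874; solve J* = V/(n·D) for n: n = V/(J*·D) = 5.17/(0.1874 × 0.445) = 61.995611 rev/s
rpm = 60·n = 3719.736669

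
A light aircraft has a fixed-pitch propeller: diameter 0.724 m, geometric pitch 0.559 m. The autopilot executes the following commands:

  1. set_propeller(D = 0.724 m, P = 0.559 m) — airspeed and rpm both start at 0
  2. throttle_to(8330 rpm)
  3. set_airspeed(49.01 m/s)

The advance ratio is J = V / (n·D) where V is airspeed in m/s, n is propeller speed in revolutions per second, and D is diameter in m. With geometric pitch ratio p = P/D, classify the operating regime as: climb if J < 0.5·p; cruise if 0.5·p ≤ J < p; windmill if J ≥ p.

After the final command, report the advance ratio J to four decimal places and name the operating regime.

set_propeller: D = 0.724 m, P = 0.559 m (p = P/D = 0.772099); state ← (V=0, rpm=0)
throttle_to(8330): rpm ← 8330
set_airspeed(49.01): V ← 49.01 m/s
final state: V = 49.01 m/s, rpm = 8330 → n = rpm/60 = 138.833333 rev/s
J = V / (n·D) = 49.01 / (138.833333 × 0.724) = 0.487587
regime bands: climb J<0.3860 | cruise [0.3860, 0.7721) | windmill J≥0.7721
J = 0.4876 → cruise

J = 0.4876, regime = cruise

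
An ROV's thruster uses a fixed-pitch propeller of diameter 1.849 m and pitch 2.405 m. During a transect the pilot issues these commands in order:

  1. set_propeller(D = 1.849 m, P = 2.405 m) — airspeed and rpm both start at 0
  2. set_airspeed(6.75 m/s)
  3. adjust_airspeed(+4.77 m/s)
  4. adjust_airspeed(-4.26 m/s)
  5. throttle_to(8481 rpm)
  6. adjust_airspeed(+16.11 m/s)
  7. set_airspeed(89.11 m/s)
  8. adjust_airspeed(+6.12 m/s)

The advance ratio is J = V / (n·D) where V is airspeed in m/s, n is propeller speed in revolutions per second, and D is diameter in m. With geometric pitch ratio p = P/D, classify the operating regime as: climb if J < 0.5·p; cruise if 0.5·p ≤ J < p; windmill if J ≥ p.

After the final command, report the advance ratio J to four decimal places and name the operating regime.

J = 0.3644, regime = climb

set_propeller: D = 1.849 m, P = 2.405 m (p = P/D = 1.300703); state ← (V=0, rpm=0)
set_airspeed(6.75): V ← 6.75 m/s
adjust_airspeed(+4.77): V ← 6.75 +4.77 = 11.52 m/s
adjust_airspeed(-4.26): V ← 11.52 -4.26 = 7.26 m/s
throttle_to(8481): rpm ← 8481
adjust_airspeed(+16.11): V ← 7.26 +16.11 = 23.37 m/s
set_airspeed(89.11): V ← 89.11 m/s
adjust_airspeed(+6.12): V ← 89.11 +6.12 = 95.23 m/s
final state: V = 95.23 m/s, rpm = 8481 → n = rpm/60 = 141.350000 rev/s
J = V / (n·D) = 95.23 / (141.350000 × 1.849) = 0.364369
regime bands: climb J<0.6504 | cruise [0.6504, 1.3007) | windmill J≥1.3007
J = 0.3644 → climb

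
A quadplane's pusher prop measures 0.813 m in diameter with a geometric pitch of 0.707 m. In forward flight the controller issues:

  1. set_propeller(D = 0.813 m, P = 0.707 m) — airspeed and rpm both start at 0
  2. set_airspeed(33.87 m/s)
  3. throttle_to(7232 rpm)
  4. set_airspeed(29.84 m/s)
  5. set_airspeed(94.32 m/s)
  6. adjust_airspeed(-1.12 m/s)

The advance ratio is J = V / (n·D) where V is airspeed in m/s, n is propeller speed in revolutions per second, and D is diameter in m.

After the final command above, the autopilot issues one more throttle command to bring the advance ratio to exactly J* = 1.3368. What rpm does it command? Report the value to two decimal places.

rpm = 5145.29

set_propeller: D = 0.813 m, P = 0.707 m (p = P/D = 0.869619); state ← (V=0, rpm=0)
set_airspeed(33.87): V ← 33.87 m/s
throttle_to(7232): rpm ← 7232
set_airspeed(29.84): V ← 29.84 m/s
set_airspeed(94.32): V ← 94.32 m/s
adjust_airspeed(-1.12): V ← 94.32 -1.12 = 93.2 m/s
final state: V = 93.2 m/s, rpm = 7232 → n = rpm/60 = 120.533333 rev/s
target J* = 1.3368; solve J* = V/(n·D) for n: n = V/(J*·D) = 93.2/(1.3368 × 0.813) = 85.754897 rev/s
rpm = 60·n = 5145.293823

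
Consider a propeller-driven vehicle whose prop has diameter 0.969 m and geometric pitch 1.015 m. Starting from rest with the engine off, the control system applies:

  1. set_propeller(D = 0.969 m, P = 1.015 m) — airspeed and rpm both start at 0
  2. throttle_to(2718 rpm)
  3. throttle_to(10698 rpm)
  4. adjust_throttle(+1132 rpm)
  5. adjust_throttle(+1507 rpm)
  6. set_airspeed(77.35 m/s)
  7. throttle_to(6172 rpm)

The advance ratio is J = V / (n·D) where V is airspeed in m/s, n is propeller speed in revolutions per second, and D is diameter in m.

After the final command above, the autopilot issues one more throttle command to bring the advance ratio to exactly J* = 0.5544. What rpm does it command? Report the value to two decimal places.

rpm = 8639.02

set_propeller: D = 0.969 m, P = 1.015 m (p = P/D = 1.047472); state ← (V=0, rpm=0)
throttle_to(2718): rpm ← 2718
throttle_to(10698): rpm ← 10698
adjust_throttle(+1132): rpm ← 10698 +1132 = 11830
adjust_throttle(+1507): rpm ← 11830 +1507 = 13337
set_airspeed(77.35): V ← 77.35 m/s
throttle_to(6172): rpm ← 6172
final state: V = 77.35 m/s, rpm = 6172 → n = rpm/60 = 102.866667 rev/s
target J* = 0.5544; solve J* = V/(n·D) for n: n = V/(J*·D) = 77.35/(0.5544 × 0.969) = 143.983697 rev/s
rpm = 60·n = 8639.021797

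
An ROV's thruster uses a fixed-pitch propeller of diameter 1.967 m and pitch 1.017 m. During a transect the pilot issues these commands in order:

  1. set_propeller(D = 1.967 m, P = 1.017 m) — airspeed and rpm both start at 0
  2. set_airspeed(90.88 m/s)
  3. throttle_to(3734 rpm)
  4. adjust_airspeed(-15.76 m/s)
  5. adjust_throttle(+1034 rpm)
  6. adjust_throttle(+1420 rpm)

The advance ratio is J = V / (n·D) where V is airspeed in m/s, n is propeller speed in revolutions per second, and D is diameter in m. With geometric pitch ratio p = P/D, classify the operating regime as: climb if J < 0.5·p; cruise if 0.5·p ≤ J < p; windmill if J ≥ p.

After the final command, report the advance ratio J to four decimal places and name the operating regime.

J = 0.3703, regime = cruise

set_propeller: D = 1.967 m, P = 1.017 m (p = P/D = 0.517031); state ← (V=0, rpm=0)
set_airspeed(90.88): V ← 90.88 m/s
throttle_to(3734): rpm ← 3734
adjust_airspeed(-15.76): V ← 90.88 -15.76 = 75.12 m/s
adjust_throttle(+1034): rpm ← 3734 +1034 = 4768
adjust_throttle(+1420): rpm ← 4768 +1420 = 6188
final state: V = 75.12 m/s, rpm = 6188 → n = rpm/60 = 103.133333 rev/s
J = V / (n·D) = 75.12 / (103.133333 × 1.967) = 0.370299
regime bands: climb J<0.2585 | cruise [0.2585, 0.5170) | windmill J≥0.5170
J = 0.3703 → cruise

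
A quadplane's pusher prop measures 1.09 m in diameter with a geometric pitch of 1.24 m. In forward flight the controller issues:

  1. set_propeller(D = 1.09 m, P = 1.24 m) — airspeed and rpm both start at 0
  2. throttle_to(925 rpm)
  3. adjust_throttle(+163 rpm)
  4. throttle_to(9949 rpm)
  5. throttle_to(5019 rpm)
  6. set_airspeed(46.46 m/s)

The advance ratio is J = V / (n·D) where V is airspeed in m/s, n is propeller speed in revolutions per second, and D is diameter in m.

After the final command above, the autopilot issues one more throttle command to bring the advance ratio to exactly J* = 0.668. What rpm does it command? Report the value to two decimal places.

set_propeller: D = 1.09 m, P = 1.24 m (p = P/D = 1.137615); state ← (V=0, rpm=0)
throttle_to(925): rpm ← 925
adjust_throttle(+163): rpm ← 925 +163 = 1088
throttle_to(9949): rpm ← 9949
throttle_to(5019): rpm ← 5019
set_airspeed(46.46): V ← 46.46 m/s
final state: V = 46.46 m/s, rpm = 5019 → n = rpm/60 = 83.650000 rev/s
target J* = 0.668; solve J* = V/(n·D) for n: n = V/(J*·D) = 46.46/(0.668 × 1.09) = 63.808163 rev/s
rpm = 60·n = 3828.489809

rpm = 3828.49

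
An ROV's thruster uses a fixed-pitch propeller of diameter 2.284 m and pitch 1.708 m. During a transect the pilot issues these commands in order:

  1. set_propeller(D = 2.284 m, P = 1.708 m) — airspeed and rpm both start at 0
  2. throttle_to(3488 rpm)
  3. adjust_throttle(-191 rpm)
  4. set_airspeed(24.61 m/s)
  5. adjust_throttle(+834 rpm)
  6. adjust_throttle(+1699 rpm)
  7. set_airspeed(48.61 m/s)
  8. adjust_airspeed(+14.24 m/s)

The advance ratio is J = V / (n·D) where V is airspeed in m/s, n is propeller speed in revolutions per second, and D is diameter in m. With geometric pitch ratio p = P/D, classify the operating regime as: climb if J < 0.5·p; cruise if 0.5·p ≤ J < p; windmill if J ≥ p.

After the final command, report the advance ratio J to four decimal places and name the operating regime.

J = 0.2832, regime = climb

set_propeller: D = 2.284 m, P = 1.708 m (p = P/D = 0.747811); state ← (V=0, rpm=0)
throttle_to(3488): rpm ← 3488
adjust_throttle(-191): rpm ← 3488 -191 = 3297
set_airspeed(24.61): V ← 24.61 m/s
adjust_throttle(+834): rpm ← 3297 +834 = 4131
adjust_throttle(+1699): rpm ← 4131 +1699 = 5830
set_airspeed(48.61): V ← 48.61 m/s
adjust_airspeed(+14.24): V ← 48.61 +14.24 = 62.85 m/s
final state: V = 62.85 m/s, rpm = 5830 → n = rpm/60 = 97.166667 rev/s
J = V / (n·D) = 62.85 / (97.166667 × 2.284) = 0.283199
regime bands: climb J<0.3739 | cruise [0.3739, 0.7478) | windmill J≥0.7478
J = 0.2832 → climb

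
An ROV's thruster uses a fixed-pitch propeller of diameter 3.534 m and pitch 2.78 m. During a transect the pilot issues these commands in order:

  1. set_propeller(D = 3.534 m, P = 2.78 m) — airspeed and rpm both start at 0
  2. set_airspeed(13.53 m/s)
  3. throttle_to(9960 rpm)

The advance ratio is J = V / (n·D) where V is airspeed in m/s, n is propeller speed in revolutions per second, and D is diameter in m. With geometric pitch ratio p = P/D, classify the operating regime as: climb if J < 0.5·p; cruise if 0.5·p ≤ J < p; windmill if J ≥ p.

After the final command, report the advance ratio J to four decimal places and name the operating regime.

set_propeller: D = 3.534 m, P = 2.78 m (p = P/D = 0.786644); state ← (V=0, rpm=0)
set_airspeed(13.53): V ← 13.53 m/s
throttle_to(9960): rpm ← 9960
final state: V = 13.53 m/s, rpm = 9960 → n = rpm/60 = 166.000000 rev/s
J = V / (n·D) = 13.53 / (166.000000 × 3.534) = 0.023063
regime bands: climb J<0.3933 | cruise [0.3933, 0.7866) | windmill J≥0.7866
J = 0.0231 → climb

J = 0.0231, regime = climb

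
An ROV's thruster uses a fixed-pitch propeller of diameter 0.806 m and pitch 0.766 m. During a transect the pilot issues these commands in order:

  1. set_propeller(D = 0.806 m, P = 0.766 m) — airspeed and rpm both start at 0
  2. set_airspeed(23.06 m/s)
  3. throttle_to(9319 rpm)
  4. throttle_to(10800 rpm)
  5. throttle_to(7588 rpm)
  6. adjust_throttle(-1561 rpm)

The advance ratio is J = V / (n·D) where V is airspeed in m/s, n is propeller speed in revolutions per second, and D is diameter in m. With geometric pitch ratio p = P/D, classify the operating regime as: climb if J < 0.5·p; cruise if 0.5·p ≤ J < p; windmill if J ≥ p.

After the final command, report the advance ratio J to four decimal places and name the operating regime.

set_propeller: D = 0.806 m, P = 0.766 m (p = P/D = 0.950372); state ← (V=0, rpm=0)
set_airspeed(23.06): V ← 23.06 m/s
throttle_to(9319): rpm ← 9319
throttle_to(10800): rpm ← 10800
throttle_to(7588): rpm ← 7588
adjust_throttle(-1561): rpm ← 7588 -1561 = 6027
final state: V = 23.06 m/s, rpm = 6027 → n = rpm/60 = 100.450000 rev/s
J = V / (n·D) = 23.06 / (100.450000 × 0.806) = 0.284823
regime bands: climb J<0.4752 | cruise [0.4752, 0.9504) | windmill J≥0.9504
J = 0.2848 → climb

J = 0.2848, regime = climb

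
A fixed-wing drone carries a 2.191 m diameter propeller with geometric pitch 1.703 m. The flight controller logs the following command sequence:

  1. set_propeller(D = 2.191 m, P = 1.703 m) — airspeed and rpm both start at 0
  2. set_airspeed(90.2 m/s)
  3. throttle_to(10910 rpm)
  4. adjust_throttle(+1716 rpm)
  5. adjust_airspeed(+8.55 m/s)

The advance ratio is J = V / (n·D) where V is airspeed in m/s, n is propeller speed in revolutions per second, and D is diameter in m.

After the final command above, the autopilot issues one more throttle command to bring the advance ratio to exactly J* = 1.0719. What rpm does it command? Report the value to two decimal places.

rpm = 2522.85

set_propeller: D = 2.191 m, P = 1.703 m (p = P/D = 0.777271); state ← (V=0, rpm=0)
set_airspeed(90.2): V ← 90.2 m/s
throttle_to(10910): rpm ← 10910
adjust_throttle(+1716): rpm ← 10910 +1716 = 12626
adjust_airspeed(+8.55): V ← 90.2 +8.55 = 98.75 m/s
final state: V = 98.75 m/s, rpm = 12626 → n = rpm/60 = 210.433333 rev/s
target J* = 1.0719; solve J* = V/(n·D) for n: n = V/(J*·D) = 98.75/(1.0719 × 2.191) = 42.047527 rev/s
rpm = 60·n = 2522.851607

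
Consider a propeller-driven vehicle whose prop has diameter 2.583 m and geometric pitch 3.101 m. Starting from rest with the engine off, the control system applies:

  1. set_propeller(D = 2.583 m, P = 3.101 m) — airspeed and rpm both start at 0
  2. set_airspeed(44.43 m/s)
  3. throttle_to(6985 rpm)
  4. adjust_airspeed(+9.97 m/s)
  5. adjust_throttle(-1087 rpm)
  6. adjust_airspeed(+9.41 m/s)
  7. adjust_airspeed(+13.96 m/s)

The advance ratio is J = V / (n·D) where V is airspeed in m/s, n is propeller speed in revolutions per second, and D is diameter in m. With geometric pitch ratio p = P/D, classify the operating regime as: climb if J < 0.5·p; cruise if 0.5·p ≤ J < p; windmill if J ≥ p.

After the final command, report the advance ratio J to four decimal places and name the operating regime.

set_propeller: D = 2.583 m, P = 3.101 m (p = P/D = 1.200542); state ← (V=0, rpm=0)
set_airspeed(44.43): V ← 44.43 m/s
throttle_to(6985): rpm ← 6985
adjust_airspeed(+9.97): V ← 44.43 +9.97 = 54.4 m/s
adjust_throttle(-1087): rpm ← 6985 -1087 = 5898
adjust_airspeed(+9.41): V ← 54.4 +9.41 = 63.81 m/s
adjust_airspeed(+13.96): V ← 63.81 +13.96 = 77.77 m/s
final state: V = 77.77 m/s, rpm = 5898 → n = rpm/60 = 98.300000 rev/s
J = V / (n·D) = 77.77 / (98.300000 × 2.583) = 0.306291
regime bands: climb J<0.6003 | cruise [0.6003, 1.2005) | windmill J≥1.2005
J = 0.3063 → climb

J = 0.3063, regime = climb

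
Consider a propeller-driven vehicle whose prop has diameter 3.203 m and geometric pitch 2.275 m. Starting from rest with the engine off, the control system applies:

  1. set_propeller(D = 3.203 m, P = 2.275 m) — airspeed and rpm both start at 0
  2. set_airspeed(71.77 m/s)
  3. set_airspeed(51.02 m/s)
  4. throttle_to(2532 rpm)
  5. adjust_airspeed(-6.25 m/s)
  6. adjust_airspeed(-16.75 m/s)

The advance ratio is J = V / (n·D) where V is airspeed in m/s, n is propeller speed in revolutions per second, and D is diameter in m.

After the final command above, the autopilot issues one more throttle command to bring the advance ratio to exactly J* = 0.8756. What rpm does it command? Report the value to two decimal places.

set_propeller: D = 3.203 m, P = 2.275 m (p = P/D = 0.710272); state ← (V=0, rpm=0)
set_airspeed(71.77): V ← 71.77 m/s
set_airspeed(51.02): V ← 51.02 m/s
throttle_to(2532): rpm ← 2532
adjust_airspeed(-6.25): V ← 51.02 -6.25 = 44.77 m/s
adjust_airspeed(-16.75): V ← 44.77 -16.75 = 28.02 m/s
final state: V = 28.02 m/s, rpm = 2532 → n = rpm/60 = 42.200000 rev/s
target J* = 0.8756; solve J* = V/(n·D) for n: n = V/(J*·D) = 28.02/(0.8756 × 3.203) = 9.990919 rev/s
rpm = 60·n = 599.455142

rpm = 599.46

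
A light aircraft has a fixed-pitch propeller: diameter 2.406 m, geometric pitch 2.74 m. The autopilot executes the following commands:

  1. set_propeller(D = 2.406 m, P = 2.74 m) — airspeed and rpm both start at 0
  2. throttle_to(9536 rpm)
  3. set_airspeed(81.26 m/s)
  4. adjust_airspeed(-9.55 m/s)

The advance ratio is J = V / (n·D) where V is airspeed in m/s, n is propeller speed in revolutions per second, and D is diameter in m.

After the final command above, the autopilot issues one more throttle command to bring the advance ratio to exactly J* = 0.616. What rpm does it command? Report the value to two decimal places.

rpm = 2903.05

set_propeller: D = 2.406 m, P = 2.74 m (p = P/D = 1.138820); state ← (V=0, rpm=0)
throttle_to(9536): rpm ← 9536
set_airspeed(81.26): V ← 81.26 m/s
adjust_airspeed(-9.55): V ← 81.26 -9.55 = 71.71 m/s
final state: V = 71.71 m/s, rpm = 9536 → n = rpm/60 = 158.933333 rev/s
target J* = 0.616; solve J* = V/(n·D) for n: n = V/(J*·D) = 71.71/(0.616 × 2.406) = 48.384180 rev/s
rpm = 60·n = 2903.050815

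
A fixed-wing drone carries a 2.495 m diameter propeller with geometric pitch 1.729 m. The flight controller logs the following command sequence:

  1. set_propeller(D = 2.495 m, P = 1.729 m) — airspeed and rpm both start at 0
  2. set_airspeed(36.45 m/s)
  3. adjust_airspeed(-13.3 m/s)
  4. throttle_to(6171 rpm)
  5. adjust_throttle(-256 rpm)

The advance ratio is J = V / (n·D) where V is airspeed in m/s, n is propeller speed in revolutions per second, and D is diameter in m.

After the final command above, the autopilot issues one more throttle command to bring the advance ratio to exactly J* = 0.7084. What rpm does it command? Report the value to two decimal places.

rpm = 785.87

set_propeller: D = 2.495 m, P = 1.729 m (p = P/D = 0.692986); state ← (V=0, rpm=0)
set_airspeed(36.45): V ← 36.45 m/s
adjust_airspeed(-13.3): V ← 36.45 -13.3 = 23.15 m/s
throttle_to(6171): rpm ← 6171
adjust_throttle(-256): rpm ← 6171 -256 = 5915
final state: V = 23.15 m/s, rpm = 5915 → n = rpm/60 = 98.583333 rev/s
target J* = 0.7084; solve J* = V/(n·D) for n: n = V/(J*·D) = 23.15/(0.7084 × 2.495) = 13.097907 rev/s
rpm = 60·n = 785.874403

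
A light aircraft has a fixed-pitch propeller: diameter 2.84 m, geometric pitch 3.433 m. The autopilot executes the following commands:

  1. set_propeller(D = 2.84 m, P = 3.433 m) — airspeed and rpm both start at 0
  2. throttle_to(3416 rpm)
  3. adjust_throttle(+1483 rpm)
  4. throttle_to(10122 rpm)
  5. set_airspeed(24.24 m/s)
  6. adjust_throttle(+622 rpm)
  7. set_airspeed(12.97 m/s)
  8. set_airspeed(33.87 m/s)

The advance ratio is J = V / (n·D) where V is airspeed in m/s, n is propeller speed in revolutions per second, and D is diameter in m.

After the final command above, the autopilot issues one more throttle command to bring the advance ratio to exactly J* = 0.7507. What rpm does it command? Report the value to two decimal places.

rpm = 953.19

set_propeller: D = 2.84 m, P = 3.433 m (p = P/D = 1.208803); state ← (V=0, rpm=0)
throttle_to(3416): rpm ← 3416
adjust_throttle(+1483): rpm ← 3416 +1483 = 4899
throttle_to(10122): rpm ← 10122
set_airspeed(24.24): V ← 24.24 m/s
adjust_throttle(+622): rpm ← 10122 +622 = 10744
set_airspeed(12.97): V ← 12.97 m/s
set_airspeed(33.87): V ← 33.87 m/s
final state: V = 33.87 m/s, rpm = 10744 → n = rpm/60 = 179.066667 rev/s
target J* = 0.7507; solve J* = V/(n·D) for n: n = V/(J*·D) = 33.87/(0.7507 × 2.84) = 15.886581 rev/s
rpm = 60·n = 953.194859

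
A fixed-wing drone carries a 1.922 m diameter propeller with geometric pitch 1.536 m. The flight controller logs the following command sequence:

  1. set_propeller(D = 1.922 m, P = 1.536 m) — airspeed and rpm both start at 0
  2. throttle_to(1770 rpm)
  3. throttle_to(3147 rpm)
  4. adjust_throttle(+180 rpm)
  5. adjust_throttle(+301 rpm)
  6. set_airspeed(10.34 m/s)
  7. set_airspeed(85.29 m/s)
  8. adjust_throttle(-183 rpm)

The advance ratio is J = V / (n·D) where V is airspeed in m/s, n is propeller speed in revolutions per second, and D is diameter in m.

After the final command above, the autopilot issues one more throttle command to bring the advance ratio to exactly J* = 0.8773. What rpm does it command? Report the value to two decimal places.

rpm = 3034.92

set_propeller: D = 1.922 m, P = 1.536 m (p = P/D = 0.799168); state ← (V=0, rpm=0)
throttle_to(1770): rpm ← 1770
throttle_to(3147): rpm ← 3147
adjust_throttle(+180): rpm ← 3147 +180 = 3327
adjust_throttle(+301): rpm ← 3327 +301 = 3628
set_airspeed(10.34): V ← 10.34 m/s
set_airspeed(85.29): V ← 85.29 m/s
adjust_throttle(-183): rpm ← 3628 -183 = 3445
final state: V = 85.29 m/s, rpm = 3445 → n = rpm/60 = 57.416667 rev/s
target J* = 0.8773; solve J* = V/(n·D) for n: n = V/(J*·D) = 85.29/(0.8773 × 1.922) = 50.582070 rev/s
rpm = 60·n = 3034.924224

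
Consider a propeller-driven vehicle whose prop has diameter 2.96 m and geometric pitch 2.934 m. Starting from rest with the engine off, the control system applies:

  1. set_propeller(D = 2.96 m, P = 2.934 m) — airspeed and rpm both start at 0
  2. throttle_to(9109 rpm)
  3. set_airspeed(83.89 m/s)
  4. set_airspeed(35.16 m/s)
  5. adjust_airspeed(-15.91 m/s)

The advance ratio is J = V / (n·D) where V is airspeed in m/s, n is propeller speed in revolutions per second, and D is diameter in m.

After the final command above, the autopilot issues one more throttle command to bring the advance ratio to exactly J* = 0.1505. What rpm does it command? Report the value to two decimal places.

rpm = 2592.71

set_propeller: D = 2.96 m, P = 2.934 m (p = P/D = 0.991216); state ← (V=0, rpm=0)
throttle_to(9109): rpm ← 9109
set_airspeed(83.89): V ← 83.89 m/s
set_airspeed(35.16): V ← 35.16 m/s
adjust_airspeed(-15.91): V ← 35.16 -15.91 = 19.25 m/s
final state: V = 19.25 m/s, rpm = 9109 → n = rpm/60 = 151.816667 rev/s
target J* = 0.1505; solve J* = V/(n·D) for n: n = V/(J*·D) = 19.25/(0.1505 × 2.96) = 43.211816 rev/s
rpm = 60·n = 2592.708988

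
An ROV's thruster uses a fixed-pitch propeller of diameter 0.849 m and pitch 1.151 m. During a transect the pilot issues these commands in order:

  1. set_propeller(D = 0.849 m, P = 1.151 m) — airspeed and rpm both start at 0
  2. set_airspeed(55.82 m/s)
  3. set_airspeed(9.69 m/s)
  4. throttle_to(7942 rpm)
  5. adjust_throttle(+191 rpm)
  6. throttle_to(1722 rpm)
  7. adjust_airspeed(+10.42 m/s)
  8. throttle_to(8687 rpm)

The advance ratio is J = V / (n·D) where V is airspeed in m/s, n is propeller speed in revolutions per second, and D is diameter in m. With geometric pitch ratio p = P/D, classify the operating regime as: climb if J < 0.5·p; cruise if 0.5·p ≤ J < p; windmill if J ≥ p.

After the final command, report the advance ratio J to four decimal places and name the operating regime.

set_propeller: D = 0.849 m, P = 1.151 m (p = P/D = 1.355713); state ← (V=0, rpm=0)
set_airspeed(55.82): V ← 55.82 m/s
set_airspeed(9.69): V ← 9.69 m/s
throttle_to(7942): rpm ← 7942
adjust_throttle(+191): rpm ← 7942 +191 = 8133
throttle_to(1722): rpm ← 1722
adjust_airspeed(+10.42): V ← 9.69 +10.42 = 20.11 m/s
throttle_to(8687): rpm ← 8687
final state: V = 20.11 m/s, rpm = 8687 → n = rpm/60 = 144.783333 rev/s
J = V / (n·D) = 20.11 / (144.783333 × 0.849) = 0.163601
regime bands: climb J<0.6779 | cruise [0.6779, 1.3557) | windmill J≥1.3557
J = 0.1636 → climb

J = 0.1636, regime = climb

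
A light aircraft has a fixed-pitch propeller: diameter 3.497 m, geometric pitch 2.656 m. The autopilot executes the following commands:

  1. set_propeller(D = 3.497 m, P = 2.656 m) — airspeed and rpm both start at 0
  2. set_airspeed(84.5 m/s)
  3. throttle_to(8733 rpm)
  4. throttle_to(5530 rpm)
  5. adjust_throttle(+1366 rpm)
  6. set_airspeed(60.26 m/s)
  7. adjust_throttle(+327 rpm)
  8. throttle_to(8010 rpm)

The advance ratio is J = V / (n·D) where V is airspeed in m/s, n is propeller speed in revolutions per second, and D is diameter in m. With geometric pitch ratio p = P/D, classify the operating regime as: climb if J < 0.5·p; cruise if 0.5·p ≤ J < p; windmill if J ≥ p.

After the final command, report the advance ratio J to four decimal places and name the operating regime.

set_propeller: D = 3.497 m, P = 2.656 m (p = P/D = 0.759508); state ← (V=0, rpm=0)
set_airspeed(84.5): V ← 84.5 m/s
throttle_to(8733): rpm ← 8733
throttle_to(5530): rpm ← 5530
adjust_throttle(+1366): rpm ← 5530 +1366 = 6896
set_airspeed(60.26): V ← 60.26 m/s
adjust_throttle(+327): rpm ← 6896 +327 = 7223
throttle_to(8010): rpm ← 8010
final state: V = 60.26 m/s, rpm = 8010 → n = rpm/60 = 133.500000 rev/s
J = V / (n·D) = 60.26 / (133.500000 × 3.497) = 0.129078
regime bands: climb J<0.3798 | cruise [0.3798, 0.7595) | windmill J≥0.7595
J = 0.1291 → climb

J = 0.1291, regime = climb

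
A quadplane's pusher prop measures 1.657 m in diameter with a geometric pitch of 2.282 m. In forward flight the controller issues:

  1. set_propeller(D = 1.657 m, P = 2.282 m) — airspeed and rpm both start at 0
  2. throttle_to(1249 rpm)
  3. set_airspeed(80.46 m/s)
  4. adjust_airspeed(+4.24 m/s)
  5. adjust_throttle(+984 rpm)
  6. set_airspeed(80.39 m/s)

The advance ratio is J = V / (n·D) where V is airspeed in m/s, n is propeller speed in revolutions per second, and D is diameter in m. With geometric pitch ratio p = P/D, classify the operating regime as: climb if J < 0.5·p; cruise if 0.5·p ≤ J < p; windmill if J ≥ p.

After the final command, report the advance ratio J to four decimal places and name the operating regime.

set_propeller: D = 1.657 m, P = 2.282 m (p = P/D = 1.377188); state ← (V=0, rpm=0)
throttle_to(1249): rpm ← 1249
set_airspeed(80.46): V ← 80.46 m/s
adjust_airspeed(+4.24): V ← 80.46 +4.24 = 84.7 m/s
adjust_throttle(+984): rpm ← 1249 +984 = 2233
set_airspeed(80.39): V ← 80.39 m/s
final state: V = 80.39 m/s, rpm = 2233 → n = rpm/60 = 37.216667 rev/s
J = V / (n·D) = 80.39 / (37.216667 × 1.657) = 1.303593
regime bands: climb J<0.6886 | cruise [0.6886, 1.3772) | windmill J≥1.3772
J = 1.3036 → cruise

J = 1.3036, regime = cruise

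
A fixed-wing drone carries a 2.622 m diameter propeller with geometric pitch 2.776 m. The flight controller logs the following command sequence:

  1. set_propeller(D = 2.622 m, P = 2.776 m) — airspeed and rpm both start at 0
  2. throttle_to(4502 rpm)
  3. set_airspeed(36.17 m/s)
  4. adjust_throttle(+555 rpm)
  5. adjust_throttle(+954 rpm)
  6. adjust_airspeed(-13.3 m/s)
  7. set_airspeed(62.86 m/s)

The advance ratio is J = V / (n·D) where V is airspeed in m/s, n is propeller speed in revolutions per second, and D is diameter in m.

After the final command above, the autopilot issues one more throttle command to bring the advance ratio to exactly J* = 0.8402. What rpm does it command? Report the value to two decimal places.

set_propeller: D = 2.622 m, P = 2.776 m (p = P/D = 1.058734); state ← (V=0, rpm=0)
throttle_to(4502): rpm ← 4502
set_airspeed(36.17): V ← 36.17 m/s
adjust_throttle(+555): rpm ← 4502 +555 = 5057
adjust_throttle(+954): rpm ← 5057 +954 = 6011
adjust_airspeed(-13.3): V ← 36.17 -13.3 = 22.87 m/s
set_airspeed(62.86): V ← 62.86 m/s
final state: V = 62.86 m/s, rpm = 6011 → n = rpm/60 = 100.183333 rev/s
target J* = 0.8402; solve J* = V/(n·D) for n: n = V/(J*·D) = 62.86/(0.8402 × 2.622) = 28.533761 rev/s
rpm = 60·n = 1712.025632

rpm = 1712.03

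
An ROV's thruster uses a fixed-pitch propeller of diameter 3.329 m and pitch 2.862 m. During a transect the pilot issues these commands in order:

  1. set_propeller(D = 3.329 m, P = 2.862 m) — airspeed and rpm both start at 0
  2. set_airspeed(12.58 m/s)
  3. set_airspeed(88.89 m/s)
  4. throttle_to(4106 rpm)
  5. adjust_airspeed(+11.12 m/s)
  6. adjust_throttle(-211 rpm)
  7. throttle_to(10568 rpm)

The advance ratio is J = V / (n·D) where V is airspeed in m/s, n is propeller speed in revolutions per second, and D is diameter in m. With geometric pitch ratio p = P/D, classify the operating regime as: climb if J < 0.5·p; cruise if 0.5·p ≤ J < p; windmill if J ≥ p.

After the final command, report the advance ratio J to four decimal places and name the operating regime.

set_propeller: D = 3.329 m, P = 2.862 m (p = P/D = 0.859718); state ← (V=0, rpm=0)
set_airspeed(12.58): V ← 12.58 m/s
set_airspeed(88.89): V ← 88.89 m/s
throttle_to(4106): rpm ← 4106
adjust_airspeed(+11.12): V ← 88.89 +11.12 = 100.01 m/s
adjust_throttle(-211): rpm ← 4106 -211 = 3895
throttle_to(10568): rpm ← 10568
final state: V = 100.01 m/s, rpm = 10568 → n = rpm/60 = 176.133333 rev/s
J = V / (n·D) = 100.01 / (176.133333 × 3.329) = 0.170564
regime bands: climb J<0.4299 | cruise [0.4299, 0.8597) | windmill J≥0.8597
J = 0.1706 → climb

J = 0.1706, regime = climb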